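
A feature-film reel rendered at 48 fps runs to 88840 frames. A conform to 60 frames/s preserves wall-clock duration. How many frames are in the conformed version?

111050 frames

Target frames = source frames × (target rate / source rate) = 88840 × (60)/(48) = 88840 × 5/4 = 111050.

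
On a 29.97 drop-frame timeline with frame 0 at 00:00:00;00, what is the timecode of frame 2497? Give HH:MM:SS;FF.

00:01:23;09

Each 10-minute DF block holds 10 × 60 × 30 − 9 × 2 = 17982 frames. 2497 ÷ 17982 → 0 full blocks, remainder 2497.
Within the partial block the first minute is 1800 frames and each further minute 1798, so 1 further minute boundary passed. Total skipped labels = 18 × 0 + 2 × 1 = 2.
Non-drop label index = 2497 + 2 = 2499; at 30 labels/s that is 00:01:23:09, i.e. DF 00:01:23;09.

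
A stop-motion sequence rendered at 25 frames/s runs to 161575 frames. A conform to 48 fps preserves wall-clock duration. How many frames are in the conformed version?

310224 frames

Target frames = source frames × (target rate / source rate) = 161575 × (48)/(25) = 161575 × 48/25 = 310224.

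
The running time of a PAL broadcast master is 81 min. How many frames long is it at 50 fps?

81 min = 4860 s.
Frames = 4860 × 50 = 243000.

243000 frames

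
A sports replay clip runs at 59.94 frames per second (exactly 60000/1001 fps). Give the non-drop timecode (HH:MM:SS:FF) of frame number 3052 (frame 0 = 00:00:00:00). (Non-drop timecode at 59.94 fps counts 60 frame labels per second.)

3052 ÷ 60 = 50 full seconds, remainder 52 frames.
50 s = 0 h 0 min 50 s.
Timecode: 00:00:50:52.

00:00:50:52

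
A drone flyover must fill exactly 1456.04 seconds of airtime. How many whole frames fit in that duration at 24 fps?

Frames = 1456.04 × 24 = 873624/25 ≈ 34944.9600.
Complete frames: 34944.

34944 frames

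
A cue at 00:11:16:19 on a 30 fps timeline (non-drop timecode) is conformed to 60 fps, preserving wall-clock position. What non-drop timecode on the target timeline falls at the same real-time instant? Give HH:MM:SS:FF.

Source frame index: (0×3600 + 11×60 + 16) × 30 + 19 = 20299.
Real time: 20299 / (30) = 20299/30 s.
Target frame: (20299/30) × (60) = 40598.
At 60 labels/s: frame 40598 → 00:11:16:38.

00:11:16:38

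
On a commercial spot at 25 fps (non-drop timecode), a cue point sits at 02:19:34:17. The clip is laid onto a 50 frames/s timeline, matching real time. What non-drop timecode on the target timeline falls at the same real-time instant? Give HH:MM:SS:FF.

02:19:34:34

Source frame index: (2×3600 + 19×60 + 34) × 25 + 17 = 209367.
Real time: 209367 / (25) = 209367/25 s.
Target frame: (209367/25) × (50) = 418734.
At 50 labels/s: frame 418734 → 02:19:34:34.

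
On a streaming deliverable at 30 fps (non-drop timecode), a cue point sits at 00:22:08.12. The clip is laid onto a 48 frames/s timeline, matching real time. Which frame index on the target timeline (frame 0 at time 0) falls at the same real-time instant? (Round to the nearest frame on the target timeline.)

frame 63763

Source frame index: (0×3600 + 22×60 + 8) × 30 + 12 = 39852.
Real time: 39852 / (30) = 6642/5 s.
Target frame: (6642/5) × (48) = 318816/5 ≈ 63763.200 → 63763.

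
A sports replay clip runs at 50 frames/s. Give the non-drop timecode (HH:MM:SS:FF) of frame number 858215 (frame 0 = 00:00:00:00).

04:46:04:15

858215 ÷ 50 = 17164 full seconds, remainder 15 frames.
17164 s = 4 h 46 min 4 s.
Timecode: 04:46:04:15.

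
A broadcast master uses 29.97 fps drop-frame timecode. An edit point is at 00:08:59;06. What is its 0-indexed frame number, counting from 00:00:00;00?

16160

Complete 10-minute blocks: 0, each 17982 frames → 0.
Remaining 8 whole minutes in the current block: 1800 + 7 × 1798 = 14386 frames.
Within the current minute: 59 × 30 + 6 − 2 = 1774 (labels ;00/;01 skipped at this minute). Total = 0 + 14386 + 1774 = 16160.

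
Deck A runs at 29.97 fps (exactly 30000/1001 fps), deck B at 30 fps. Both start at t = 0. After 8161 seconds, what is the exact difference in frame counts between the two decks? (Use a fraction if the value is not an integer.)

244830/1001 frames

A emits 30000/1001 × 8161 = 244830000/1001 frames; B emits 30 × 8161 = 244830.
Difference = 244830/1001 frames (≈ 244.5854); B is ahead of A.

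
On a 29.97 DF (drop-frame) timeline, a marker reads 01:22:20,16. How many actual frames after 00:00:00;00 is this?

As if non-drop at 30 labels/s: (1 × 3600 + 22 × 60 + 20) × 30 + 16 = 148216.
Minute boundaries passed: 82; those not divisible by 10: 82 − 8 = 74; dropped labels = 2 × 74 = 148.
Actual frame index = 148216 − 148 = 148068.

148068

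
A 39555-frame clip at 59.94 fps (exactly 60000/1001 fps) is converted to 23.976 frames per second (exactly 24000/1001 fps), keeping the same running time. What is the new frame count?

Target frames = source frames × (target rate / source rate) = 39555 × (24000/1001)/(60000/1001) = 39555 × 2/5 = 15822.

15822 frames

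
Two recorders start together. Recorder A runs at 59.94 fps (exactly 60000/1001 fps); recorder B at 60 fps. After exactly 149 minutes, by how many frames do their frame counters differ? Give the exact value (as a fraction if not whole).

149 min = 8940 s.
A emits 60000/1001 × 8940 = 536400000/1001 frames; B emits 60 × 8940 = 536400.
Difference = 536400/1001 frames (≈ 535.8641); B is ahead of A.

536400/1001 frames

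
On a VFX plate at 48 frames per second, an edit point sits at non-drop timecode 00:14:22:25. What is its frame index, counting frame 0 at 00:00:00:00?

41401

Total seconds to the label: (0 × 3600 + 14 × 60 + 22) = 862.
Frame index = 862 × 48 + 25 = 41401.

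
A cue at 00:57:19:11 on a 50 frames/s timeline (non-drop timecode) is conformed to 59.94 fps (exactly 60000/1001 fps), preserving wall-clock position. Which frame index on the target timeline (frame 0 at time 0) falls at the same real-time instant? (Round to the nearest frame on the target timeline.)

frame 206147

Source frame index: (0×3600 + 57×60 + 19) × 50 + 11 = 171961.
Real time: 171961 / (50) = 171961/50 s.
Target frame: (171961/50) × (60000/1001) = 206353200/1001 ≈ 206147.053 → 206147.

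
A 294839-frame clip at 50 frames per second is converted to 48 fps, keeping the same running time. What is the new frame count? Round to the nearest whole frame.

283045 frames

Frames at target rate = 294839 × (48) / (50) = 7076136/25 ≈ 283045.440.
Nearest whole frame: 283045.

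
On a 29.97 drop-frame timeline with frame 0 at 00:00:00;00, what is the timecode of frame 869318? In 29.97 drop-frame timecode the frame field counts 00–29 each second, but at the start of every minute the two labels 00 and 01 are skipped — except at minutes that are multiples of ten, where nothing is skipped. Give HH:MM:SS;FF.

Ten DF minutes hold 17982 frames, so frame 869318 lies in block 48 (frames 863136–881117) with 6182 frames into that block.
The block's first minute is 1800 frames and the rest 1798 each; 6182 frames reaches minute 3, so 48 × 18 + 3 × 2 = 870 labels have been skipped so far.
Adding those back, label number 869318 + 870 = 870188 at 30 labels/s is 29006 s + 8 f = 8 h 3 min 26 s frame 8, i.e. 08:03:26;08.

08:03:26;08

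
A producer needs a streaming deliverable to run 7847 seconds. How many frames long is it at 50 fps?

392350 frames

Frames = 7847 × 50 = 392350.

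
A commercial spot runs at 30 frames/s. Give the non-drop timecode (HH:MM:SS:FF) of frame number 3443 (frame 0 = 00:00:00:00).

00:01:54:23

3443 ÷ 30 = 114 full seconds, remainder 23 frames.
114 s = 0 h 1 min 54 s.
Timecode: 00:01:54:23.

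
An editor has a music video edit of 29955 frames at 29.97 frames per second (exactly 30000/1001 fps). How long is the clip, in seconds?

999.4985 seconds

Running time = 29955 / (30000/1001) = 999.4985 s.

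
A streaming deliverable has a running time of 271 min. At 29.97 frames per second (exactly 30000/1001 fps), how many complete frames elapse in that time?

271 min = 16260 s.
Frames = 16260 × 30000/1001 = 487800000/1001 ≈ 487312.6873.
Complete frames: 487312.

487312 frames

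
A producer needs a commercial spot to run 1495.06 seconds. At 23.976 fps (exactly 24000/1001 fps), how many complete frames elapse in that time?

35845 frames

Frames = 1495.06 × 24000/1001 = 5125920/143 ≈ 35845.5944.
Complete frames: 35845.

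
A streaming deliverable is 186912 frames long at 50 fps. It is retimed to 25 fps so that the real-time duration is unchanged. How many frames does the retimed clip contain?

Frames at target rate = 186912 × (25) / (50) = 93456.

93456 frames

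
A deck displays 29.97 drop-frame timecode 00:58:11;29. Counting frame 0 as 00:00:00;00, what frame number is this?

104653

Complete 10-minute blocks: 5, each 17982 frames → 89910.
Remaining 8 whole minutes in the current block: 1800 + 7 × 1798 = 14386 frames.
Within the current minute: 11 × 30 + 29 − 2 = 357 (labels ;00/;01 skipped at this minute). Total = 89910 + 14386 + 357 = 104653.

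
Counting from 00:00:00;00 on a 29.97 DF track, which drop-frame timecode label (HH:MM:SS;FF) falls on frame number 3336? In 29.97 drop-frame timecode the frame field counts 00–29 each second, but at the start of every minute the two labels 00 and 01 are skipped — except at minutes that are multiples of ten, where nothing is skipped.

00:01:51;08

Each 10-minute DF block holds 10 × 60 × 30 − 9 × 2 = 17982 frames. 3336 ÷ 17982 → 0 full blocks, remainder 3336.
Within the partial block the first minute is 1800 frames and each further minute 1798, so 1 further minute boundary passed. Total skipped labels = 18 × 0 + 2 × 1 = 2.
Non-drop label index = 3336 + 2 = 3338; at 30 labels/s that is 00:01:51:08, i.e. DF 00:01:51;08.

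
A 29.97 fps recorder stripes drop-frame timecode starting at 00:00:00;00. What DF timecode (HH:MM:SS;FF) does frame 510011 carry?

Each 10-minute DF block holds 10 × 60 × 30 − 9 × 2 = 17982 frames. 510011 ÷ 17982 → 28 full blocks, remainder 6515.
Within the partial block the first minute is 1800 frames and each further minute 1798, so 3 further minute boundaries passed. Total skipped labels = 18 × 28 + 2 × 3 = 510.
Non-drop label index = 510011 + 510 = 510521; at 30 labels/s that is 04:43:37:11, i.e. DF 04:43:37;11.

04:43:37;11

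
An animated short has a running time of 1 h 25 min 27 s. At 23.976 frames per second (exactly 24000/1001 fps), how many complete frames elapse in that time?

1 h 25 min 27 s = 5127 s.
Frames = 5127 × 24000/1001 = 123048000/1001 ≈ 122925.0749.
Complete frames: 122925.

122925 frames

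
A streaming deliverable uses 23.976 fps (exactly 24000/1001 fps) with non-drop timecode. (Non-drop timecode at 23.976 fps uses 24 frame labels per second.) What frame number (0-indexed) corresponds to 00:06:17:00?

frame 9048

Total seconds to the label: (0 × 3600 + 6 × 60 + 17) = 377.
Frame index = 377 × 24 + 0 = 9048.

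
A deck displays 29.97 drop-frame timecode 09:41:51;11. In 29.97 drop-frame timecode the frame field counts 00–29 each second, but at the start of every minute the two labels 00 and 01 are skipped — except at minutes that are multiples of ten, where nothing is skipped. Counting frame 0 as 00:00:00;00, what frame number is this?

Complete 10-minute blocks: 58, each 17982 frames → 1042956.
Remaining 1 whole minute in the current block: 1800 + 0 × 1798 = 1800 frames.
Within the current minute: 51 × 30 + 11 − 2 = 1539 (labels ;00/;01 skipped at this minute). Total = 1042956 + 1800 + 1539 = 1046295.

1046295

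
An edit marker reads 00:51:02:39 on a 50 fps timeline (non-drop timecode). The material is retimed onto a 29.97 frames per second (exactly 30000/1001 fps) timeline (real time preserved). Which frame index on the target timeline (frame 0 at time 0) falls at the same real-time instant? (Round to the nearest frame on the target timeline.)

Source frame index: (0×3600 + 51×60 + 2) × 50 + 39 = 153139.
Real time: 153139 / (50) = 153139/50 s.
Target frame: (153139/50) × (30000/1001) = 13126200/143 ≈ 91791.608 → 91792.

frame 91792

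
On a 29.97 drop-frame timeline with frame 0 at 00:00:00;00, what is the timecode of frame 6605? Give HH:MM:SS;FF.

00:03:40;11

Each 10-minute DF block holds 10 × 60 × 30 − 9 × 2 = 17982 frames. 6605 ÷ 17982 → 0 full blocks, remainder 6605.
Within the partial block the first minute is 1800 frames and each further minute 1798, so 3 further minute boundaries passed. Total skipped labels = 18 × 0 + 2 × 3 = 6.
Non-drop label index = 6605 + 6 = 6611; at 30 labels/s that is 00:03:40:11, i.e. DF 00:03:40;11.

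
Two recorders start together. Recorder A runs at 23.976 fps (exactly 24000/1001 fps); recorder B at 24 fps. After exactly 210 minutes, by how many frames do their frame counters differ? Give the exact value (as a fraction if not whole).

43200/143 frames

210 min = 12600 s.
A emits 24000/1001 × 12600 = 43200000/143 frames; B emits 24 × 12600 = 302400.
Difference = 43200/143 frames (≈ 302.0979); B is ahead of A.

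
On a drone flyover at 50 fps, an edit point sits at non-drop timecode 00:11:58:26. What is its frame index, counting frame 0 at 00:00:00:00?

Total seconds to the label: (0 × 3600 + 11 × 60 + 58) = 718.
Frame index = 718 × 50 + 26 = 35926.

frame 35926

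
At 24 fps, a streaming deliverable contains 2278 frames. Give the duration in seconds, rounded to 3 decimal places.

94.917 seconds

Running time = 2278 × 1/24 = 1139/12 s ≈ 94.917 s.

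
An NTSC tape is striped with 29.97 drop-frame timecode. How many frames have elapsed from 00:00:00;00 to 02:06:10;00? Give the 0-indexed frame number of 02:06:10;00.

226872

Complete 10-minute blocks: 12, each 17982 frames → 215784.
Remaining 6 whole minutes in the current block: 1800 + 5 × 1798 = 10790 frames.
Within the current minute: 10 × 30 + 0 − 2 = 298 (labels ;00/;01 skipped at this minute). Total = 215784 + 10790 + 298 = 226872.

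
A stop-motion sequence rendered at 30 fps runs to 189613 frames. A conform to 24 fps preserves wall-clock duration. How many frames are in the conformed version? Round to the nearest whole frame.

151690 frames

Frames at target rate = 189613 × (24) / (30) = 758452/5 ≈ 151690.400.
Nearest whole frame: 151690.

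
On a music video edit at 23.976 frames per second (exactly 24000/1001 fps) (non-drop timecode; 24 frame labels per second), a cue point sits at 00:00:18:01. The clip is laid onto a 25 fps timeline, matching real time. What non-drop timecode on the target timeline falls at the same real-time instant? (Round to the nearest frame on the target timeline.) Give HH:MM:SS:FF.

Source frame index: (0×3600 + 0×60 + 18) × 24 + 1 = 433.
Real time: 433 / (24000/1001) = 433433/24000 s.
Target frame: (433433/24000) × (25) = 433433/960 ≈ 451.493 → 451.
At 25 labels/s: frame 451 → 00:00:18:01.

00:00:18:01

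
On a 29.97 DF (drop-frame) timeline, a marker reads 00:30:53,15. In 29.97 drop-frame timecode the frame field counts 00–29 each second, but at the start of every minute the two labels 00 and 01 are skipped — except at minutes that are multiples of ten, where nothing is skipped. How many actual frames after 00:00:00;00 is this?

55551

As if non-drop at 30 labels/s: (0 × 3600 + 30 × 60 + 53) × 30 + 15 = 55605.
Minute boundaries passed: 30; those not divisible by 10: 30 − 3 = 27; dropped labels = 2 × 27 = 54.
Actual frame index = 55605 − 54 = 55551.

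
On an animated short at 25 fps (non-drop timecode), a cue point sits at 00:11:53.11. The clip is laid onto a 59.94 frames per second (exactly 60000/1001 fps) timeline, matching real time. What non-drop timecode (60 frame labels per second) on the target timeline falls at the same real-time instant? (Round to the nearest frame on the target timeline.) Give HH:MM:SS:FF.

Source frame index: (0×3600 + 11×60 + 53) × 25 + 11 = 17836.
Real time: 17836 / (25) = 17836/25 s.
Target frame: (17836/25) × (60000/1001) = 470400/11 ≈ 42763.636 → 42764.
At 60 labels/s: frame 42764 → 00:11:52:44.

00:11:52:44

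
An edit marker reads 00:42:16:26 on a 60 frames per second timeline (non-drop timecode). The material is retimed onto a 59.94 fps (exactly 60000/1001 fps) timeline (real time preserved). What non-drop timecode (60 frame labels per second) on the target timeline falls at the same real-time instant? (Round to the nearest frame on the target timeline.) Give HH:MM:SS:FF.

00:42:13:54

Source frame index: (0×3600 + 42×60 + 16) × 60 + 26 = 152186.
Real time: 152186 / (60) = 76093/30 s.
Target frame: (76093/30) × (60000/1001) = 152186000/1001 ≈ 152033.966 → 152034.
At 60 labels/s: frame 152034 → 00:42:13:54.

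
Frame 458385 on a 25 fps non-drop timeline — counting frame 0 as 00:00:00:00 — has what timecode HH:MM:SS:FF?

458385 ÷ 25 = 18335 full seconds, remainder 10 frames.
18335 s = 5 h 5 min 35 s.
Timecode: 05:05:35:10.

05:05:35:10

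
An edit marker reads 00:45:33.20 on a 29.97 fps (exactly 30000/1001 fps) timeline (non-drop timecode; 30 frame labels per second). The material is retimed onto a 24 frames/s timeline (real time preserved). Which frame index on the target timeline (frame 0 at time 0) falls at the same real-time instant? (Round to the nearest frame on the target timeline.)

frame 65674

Source frame index: (0×3600 + 45×60 + 33) × 30 + 20 = 82010.
Real time: 82010 / (30000/1001) = 8209201/3000 s.
Target frame: (8209201/3000) × (24) = 8209201/125 ≈ 65673.608 → 65674.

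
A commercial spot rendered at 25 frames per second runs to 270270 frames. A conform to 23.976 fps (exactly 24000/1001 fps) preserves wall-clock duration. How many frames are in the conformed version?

259200 frames

Target frames = source frames × (target rate / source rate) = 270270 × (24000/1001)/(25) = 270270 × 960/1001 = 259200.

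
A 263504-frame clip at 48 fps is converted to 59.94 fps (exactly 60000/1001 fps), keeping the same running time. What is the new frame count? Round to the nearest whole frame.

329051 frames

Frames at target rate = 263504 × (60000/1001) / (48) = 329380000/1001 ≈ 329050.949.
Nearest whole frame: 329051.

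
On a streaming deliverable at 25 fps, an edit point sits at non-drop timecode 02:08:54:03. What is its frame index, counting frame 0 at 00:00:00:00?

193353

Total seconds to the label: (2 × 3600 + 8 × 60 + 54) = 7734.
Frame index = 7734 × 25 + 3 = 193353.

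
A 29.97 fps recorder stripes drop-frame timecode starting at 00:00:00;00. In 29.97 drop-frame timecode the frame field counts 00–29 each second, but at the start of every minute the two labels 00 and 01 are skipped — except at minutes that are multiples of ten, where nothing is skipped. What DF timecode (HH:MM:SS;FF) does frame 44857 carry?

00:24:56;21

Ten DF minutes hold 17982 frames, so frame 44857 lies in block 2 (frames 35964–53945) with 8893 frames into that block.
The block's first minute is 1800 frames and the rest 1798 each; 8893 frames reaches minute 4, so 2 × 18 + 4 × 2 = 44 labels have been skipped so far.
Adding those back, label number 44857 + 44 = 44901 at 30 labels/s is 1496 s + 21 f = 0 h 24 min 56 s frame 21, i.e. 00:24:56;21.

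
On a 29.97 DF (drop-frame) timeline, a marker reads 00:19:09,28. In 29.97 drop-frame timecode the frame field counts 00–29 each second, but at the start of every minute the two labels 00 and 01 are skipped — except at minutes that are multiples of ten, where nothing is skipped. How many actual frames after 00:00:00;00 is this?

34462

Complete 10-minute blocks: 1, each 17982 frames → 17982.
Remaining 9 whole minutes in the current block: 1800 + 8 × 1798 = 16184 frames.
Within the current minute: 9 × 30 + 28 − 2 = 296 (labels ;00/;01 skipped at this minute). Total = 17982 + 16184 + 296 = 34462.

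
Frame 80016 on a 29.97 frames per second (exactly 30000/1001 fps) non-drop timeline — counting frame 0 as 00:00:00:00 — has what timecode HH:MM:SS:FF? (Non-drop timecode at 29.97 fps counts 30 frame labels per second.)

00:44:27:06

80016 ÷ 30 = 2667 full seconds, remainder 6 frames.
2667 s = 0 h 44 min 27 s.
Timecode: 00:44:27:06.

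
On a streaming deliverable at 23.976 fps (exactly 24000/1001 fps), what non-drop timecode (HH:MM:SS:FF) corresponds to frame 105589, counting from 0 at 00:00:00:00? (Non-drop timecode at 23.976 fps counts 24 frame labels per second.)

01:13:19:13

105589 ÷ 24 = 4399 full seconds, remainder 13 frames.
4399 s = 1 h 13 min 19 s.
Timecode: 01:13:19:13.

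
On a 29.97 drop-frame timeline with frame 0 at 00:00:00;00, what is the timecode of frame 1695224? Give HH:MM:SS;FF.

Each 10-minute DF block holds 10 × 60 × 30 − 9 × 2 = 17982 frames. 1695224 ÷ 17982 → 94 full blocks, remainder 4916.
Within the partial block the first minute is 1800 frames and each further minute 1798, so 2 further minute boundaries passed. Total skipped labels = 18 × 94 + 2 × 2 = 1696.
Non-drop label index = 1695224 + 1696 = 1696920; at 30 labels/s that is 15:42:44:00, i.e. DF 15:42:44;00.

15:42:44;00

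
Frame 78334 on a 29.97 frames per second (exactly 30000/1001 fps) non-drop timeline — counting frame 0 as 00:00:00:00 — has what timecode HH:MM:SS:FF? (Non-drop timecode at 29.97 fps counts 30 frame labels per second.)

78334 ÷ 30 = 2611 full seconds, remainder 4 frames.
2611 s = 0 h 43 min 31 s.
Timecode: 00:43:31:04.

00:43:31:04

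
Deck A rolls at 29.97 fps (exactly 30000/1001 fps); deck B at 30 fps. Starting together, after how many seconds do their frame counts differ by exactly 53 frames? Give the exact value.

53053/30 seconds

The gap grows by |30 − 30000/1001| = 30/1001 frames per second.
Time for a 53-frame gap: 53 ÷ (30/1001) = 53053/30 s.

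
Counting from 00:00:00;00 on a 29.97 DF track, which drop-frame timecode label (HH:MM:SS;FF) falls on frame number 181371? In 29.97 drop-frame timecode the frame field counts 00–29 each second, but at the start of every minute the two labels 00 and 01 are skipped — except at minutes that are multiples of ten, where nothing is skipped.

Ten DF minutes hold 17982 frames, so frame 181371 lies in block 10 (frames 179820–197801) with 1551 frames into that block.
The block's first minute is 1800 frames and the rest 1798 each; 1551 frames reaches minute 0, so 10 × 18 + 0 × 2 = 180 labels have been skipped so far.
Adding those back, label number 181371 + 180 = 181551 at 30 labels/s is 6051 s + 21 f = 1 h 40 min 51 s frame 21, i.e. 01:40:51;21.

01:40:51;21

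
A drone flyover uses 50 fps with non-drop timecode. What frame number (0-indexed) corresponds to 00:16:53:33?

Total seconds to the label: (0 × 3600 + 16 × 60 + 53) = 1013.
Frame index = 1013 × 50 + 33 = 50683.

50683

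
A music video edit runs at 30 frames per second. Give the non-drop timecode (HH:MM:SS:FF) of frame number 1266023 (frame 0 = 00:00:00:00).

11:43:20:23

1266023 ÷ 30 = 42200 full seconds, remainder 23 frames.
42200 s = 11 h 43 min 20 s.
Timecode: 11:43:20:23.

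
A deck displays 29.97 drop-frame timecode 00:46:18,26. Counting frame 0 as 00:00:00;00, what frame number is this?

83282

As if non-drop at 30 labels/s: (0 × 3600 + 46 × 60 + 18) × 30 + 26 = 83366.
Minute boundaries passed: 46; those not divisible by 10: 46 − 4 = 42; dropped labels = 2 × 42 = 84.
Actual frame index = 83366 − 84 = 83282.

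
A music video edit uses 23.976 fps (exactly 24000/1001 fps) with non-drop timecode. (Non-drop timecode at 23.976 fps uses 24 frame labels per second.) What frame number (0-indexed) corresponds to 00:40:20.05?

58085

Total seconds to the label: (0 × 3600 + 40 × 60 + 20) = 2420.
Frame index = 2420 × 24 + 5 = 58085.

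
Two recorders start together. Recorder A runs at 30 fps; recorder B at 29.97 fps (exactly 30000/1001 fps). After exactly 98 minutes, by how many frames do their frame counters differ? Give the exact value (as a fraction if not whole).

98 min = 5880 s.
A emits 30 × 5880 = 176400 frames; B emits 30000/1001 × 5880 = 25200000/143.
Difference = 25200/143 frames (≈ 176.2238); B is behind A.

25200/143 frames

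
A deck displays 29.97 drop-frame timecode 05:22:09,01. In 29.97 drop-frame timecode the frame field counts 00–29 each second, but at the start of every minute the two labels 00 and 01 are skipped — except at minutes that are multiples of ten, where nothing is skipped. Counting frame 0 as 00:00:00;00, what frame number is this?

579291

Complete 10-minute blocks: 32, each 17982 frames → 575424.
Remaining 2 whole minutes in the current block: 1800 + 1 × 1798 = 3598 frames.
Within the current minute: 9 × 30 + 1 − 2 = 269 (labels ;00/;01 skipped at this minute). Total = 575424 + 3598 + 269 = 579291.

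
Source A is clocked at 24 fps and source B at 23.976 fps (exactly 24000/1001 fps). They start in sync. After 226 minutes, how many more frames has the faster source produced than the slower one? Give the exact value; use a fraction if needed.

226 min = 13560 s.
A emits 24 × 13560 = 325440 frames; B emits 24000/1001 × 13560 = 325440000/1001.
Difference = 325440/1001 frames (≈ 325.1149); B is behind A.

325440/1001 frames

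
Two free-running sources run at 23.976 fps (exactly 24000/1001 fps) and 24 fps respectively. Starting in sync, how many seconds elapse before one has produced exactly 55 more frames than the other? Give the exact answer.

The gap grows by |24 − 24000/1001| = 24/1001 frames per second.
Time for a 55-frame gap: 55 ÷ (24/1001) = 55055/24 s.

55055/24 seconds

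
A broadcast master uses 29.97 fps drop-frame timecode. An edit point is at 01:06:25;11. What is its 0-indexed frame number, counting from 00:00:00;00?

119441

Complete 10-minute blocks: 6, each 17982 frames → 107892.
Remaining 6 whole minutes in the current block: 1800 + 5 × 1798 = 10790 frames.
Within the current minute: 25 × 30 + 11 − 2 = 759 (labels ;00/;01 skipped at this minute). Total = 107892 + 10790 + 759 = 119441.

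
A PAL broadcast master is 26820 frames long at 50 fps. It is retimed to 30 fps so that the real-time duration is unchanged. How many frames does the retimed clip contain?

Target frames = source frames × (target rate / source rate) = 26820 × (30)/(50) = 26820 × 3/5 = 16092.

16092 frames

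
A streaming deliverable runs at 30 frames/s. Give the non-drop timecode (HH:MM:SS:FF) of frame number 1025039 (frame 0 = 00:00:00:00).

09:29:27:29

1025039 ÷ 30 = 34167 full seconds, remainder 29 frames.
34167 s = 9 h 29 min 27 s.
Timecode: 09:29:27:29.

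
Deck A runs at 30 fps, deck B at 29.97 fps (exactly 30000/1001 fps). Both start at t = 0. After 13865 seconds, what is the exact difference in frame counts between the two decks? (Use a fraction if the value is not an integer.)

415950/1001 frames

A emits 30 × 13865 = 415950 frames; B emits 30000/1001 × 13865 = 415950000/1001.
Difference = 415950/1001 frames (≈ 415.5345); B is behind A.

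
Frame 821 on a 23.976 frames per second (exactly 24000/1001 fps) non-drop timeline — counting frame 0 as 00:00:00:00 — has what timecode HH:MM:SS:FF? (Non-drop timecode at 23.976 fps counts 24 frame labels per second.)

00:00:34:05

821 ÷ 24 = 34 full seconds, remainder 5 frames.
34 s = 0 h 0 min 34 s.
Timecode: 00:00:34:05.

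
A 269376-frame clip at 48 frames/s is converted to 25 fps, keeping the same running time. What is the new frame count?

140300 frames

Target frames = source frames × (target rate / source rate) = 269376 × (25)/(48) = 269376 × 25/48 = 140300.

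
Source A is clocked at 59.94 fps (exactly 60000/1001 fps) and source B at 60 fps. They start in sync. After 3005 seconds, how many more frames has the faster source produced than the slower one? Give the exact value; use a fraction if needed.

180300/1001 frames

A emits 60000/1001 × 3005 = 180300000/1001 frames; B emits 60 × 3005 = 180300.
Difference = 180300/1001 frames (≈ 180.1199); B is ahead of A.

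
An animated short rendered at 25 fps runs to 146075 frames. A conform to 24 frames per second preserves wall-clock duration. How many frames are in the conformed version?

Target frames = source frames × (target rate / source rate) = 146075 × (24)/(25) = 146075 × 24/25 = 140232.

140232 frames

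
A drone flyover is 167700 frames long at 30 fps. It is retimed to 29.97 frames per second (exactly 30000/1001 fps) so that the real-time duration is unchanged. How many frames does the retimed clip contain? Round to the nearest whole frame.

Frames at target rate = 167700 × (30000/1001) / (30) = 12900000/77 ≈ 167532.468.
Nearest whole frame: 167532.

167532 frames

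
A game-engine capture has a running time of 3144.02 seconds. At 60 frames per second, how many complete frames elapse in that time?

188641 frames

Frames = 3144.02 × 60 = 943206/5 ≈ 188641.2000.
Complete frames: 188641.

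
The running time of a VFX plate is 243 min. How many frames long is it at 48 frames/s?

699840 frames

243 min = 14580 s.
Frames = 14580 × 48 = 699840.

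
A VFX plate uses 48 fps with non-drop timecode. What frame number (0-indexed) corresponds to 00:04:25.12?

Total seconds to the label: (0 × 3600 + 4 × 60 + 25) = 265.
Frame index = 265 × 48 + 12 = 12732.

frame 12732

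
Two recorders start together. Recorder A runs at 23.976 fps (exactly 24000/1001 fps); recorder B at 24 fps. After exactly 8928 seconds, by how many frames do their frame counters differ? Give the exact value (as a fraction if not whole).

A emits 24000/1001 × 8928 = 214272000/1001 frames; B emits 24 × 8928 = 214272.
Difference = 214272/1001 frames (≈ 214.0579); B is ahead of A.

214272/1001 frames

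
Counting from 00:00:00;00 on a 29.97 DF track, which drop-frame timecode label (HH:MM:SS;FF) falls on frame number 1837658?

17:01:56;16

Each 10-minute DF block holds 10 × 60 × 30 − 9 × 2 = 17982 frames. 1837658 ÷ 17982 → 102 full blocks, remainder 3494.
Within the partial block the first minute is 1800 frames and each further minute 1798, so 1 further minute boundary passed. Total skipped labels = 18 × 102 + 2 × 1 = 1838.
Non-drop label index = 1837658 + 1838 = 1839496; at 30 labels/s that is 17:01:56:16, i.e. DF 17:01:56;16.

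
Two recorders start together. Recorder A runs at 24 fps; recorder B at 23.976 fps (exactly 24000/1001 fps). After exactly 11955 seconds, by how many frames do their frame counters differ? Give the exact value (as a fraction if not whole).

286920/1001 frames

A emits 24 × 11955 = 286920 frames; B emits 24000/1001 × 11955 = 286920000/1001.
Difference = 286920/1001 frames (≈ 286.6334); B is behind A.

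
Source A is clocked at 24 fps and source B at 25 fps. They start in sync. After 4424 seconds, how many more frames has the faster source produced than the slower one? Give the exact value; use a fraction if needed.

4424 frames

A emits 24 × 4424 = 106176 frames; B emits 25 × 4424 = 110600.
Difference = 4424 frames; B is ahead of A.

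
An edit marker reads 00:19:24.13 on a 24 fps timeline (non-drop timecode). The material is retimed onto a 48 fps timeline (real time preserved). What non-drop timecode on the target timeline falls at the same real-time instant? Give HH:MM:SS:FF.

Source frame index: (0×3600 + 19×60 + 24) × 24 + 13 = 27949.
Real time: 27949 / (24) = 27949/24 s.
Target frame: (27949/24) × (48) = 55898.
At 48 labels/s: frame 55898 → 00:19:24:26.

00:19:24:26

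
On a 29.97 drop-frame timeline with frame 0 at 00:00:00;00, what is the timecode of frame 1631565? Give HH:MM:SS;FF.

Ten DF minutes hold 17982 frames, so frame 1631565 lies in block 90 (frames 1618380–1636361) with 13185 frames into that block.
The block's first minute is 1800 frames and the rest 1798 each; 13185 frames reaches minute 7, so 90 × 18 + 7 × 2 = 1634 labels have been skipped so far.
Adding those back, label number 1631565 + 1634 = 1633199 at 30 labels/s is 54439 s + 29 f = 15 h 7 min 19 s frame 29, i.e. 15:07:19;29.

15:07:19;29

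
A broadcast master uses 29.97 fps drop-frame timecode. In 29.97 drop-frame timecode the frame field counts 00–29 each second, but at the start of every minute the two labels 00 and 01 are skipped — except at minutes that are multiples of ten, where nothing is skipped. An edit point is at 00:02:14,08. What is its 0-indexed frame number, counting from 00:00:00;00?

4024

Complete 10-minute blocks: 0, each 17982 frames → 0.
Remaining 2 whole minutes in the current block: 1800 + 1 × 1798 = 3598 frames.
Within the current minute: 14 × 30 + 8 − 2 = 426 (labels ;00/;01 skipped at this minute). Total = 0 + 3598 + 426 = 4024.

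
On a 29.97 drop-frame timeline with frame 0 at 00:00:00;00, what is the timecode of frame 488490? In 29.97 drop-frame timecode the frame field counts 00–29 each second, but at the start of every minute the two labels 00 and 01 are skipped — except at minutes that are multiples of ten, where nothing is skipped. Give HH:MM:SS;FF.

04:31:39;08

Ten DF minutes hold 17982 frames, so frame 488490 lies in block 27 (frames 485514–503495) with 2976 frames into that block.
The block's first minute is 1800 frames and the rest 1798 each; 2976 frames reaches minute 1, so 27 × 18 + 1 × 2 = 488 labels have been skipped so far.
Adding those back, label number 488490 + 488 = 488978 at 30 labels/s is 16299 s + 8 f = 4 h 31 min 39 s frame 8, i.e. 04:31:39;08.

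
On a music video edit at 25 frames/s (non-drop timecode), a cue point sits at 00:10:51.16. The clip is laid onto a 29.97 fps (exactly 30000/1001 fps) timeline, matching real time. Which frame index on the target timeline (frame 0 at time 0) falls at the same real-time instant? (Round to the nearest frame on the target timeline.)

frame 19530

Source frame index: (0×3600 + 10×60 + 51) × 25 + 16 = 16291.
Real time: 16291 / (25) = 16291/25 s.
Target frame: (16291/25) × (30000/1001) = 1777200/91 ≈ 19529.670 → 19530.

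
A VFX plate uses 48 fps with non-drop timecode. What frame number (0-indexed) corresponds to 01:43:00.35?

296675

Total seconds to the label: (1 × 3600 + 43 × 60 + 0) = 6180.
Frame index = 6180 × 48 + 35 = 296675.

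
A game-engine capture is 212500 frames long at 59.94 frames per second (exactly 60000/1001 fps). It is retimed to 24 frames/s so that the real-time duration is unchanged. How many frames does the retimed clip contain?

Target frames = source frames × (target rate / source rate) = 212500 × (24)/(60000/1001) = 212500 × 1001/2500 = 85085.

85085 frames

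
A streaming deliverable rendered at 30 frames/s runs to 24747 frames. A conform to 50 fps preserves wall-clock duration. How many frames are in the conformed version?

Target frames = source frames × (target rate / source rate) = 24747 × (50)/(30) = 24747 × 5/3 = 41245.

41245 frames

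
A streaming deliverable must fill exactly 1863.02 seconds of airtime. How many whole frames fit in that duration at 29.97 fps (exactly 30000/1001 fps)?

Frames = 1863.02 × 30000/1001 = 55890600/1001 ≈ 55834.7652.
Complete frames: 55834.

55834 frames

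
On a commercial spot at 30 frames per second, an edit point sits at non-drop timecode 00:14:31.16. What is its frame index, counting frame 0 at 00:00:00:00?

Total seconds to the label: (0 × 3600 + 14 × 60 + 31) = 871.
Frame index = 871 × 30 + 16 = 26146.

frame 26146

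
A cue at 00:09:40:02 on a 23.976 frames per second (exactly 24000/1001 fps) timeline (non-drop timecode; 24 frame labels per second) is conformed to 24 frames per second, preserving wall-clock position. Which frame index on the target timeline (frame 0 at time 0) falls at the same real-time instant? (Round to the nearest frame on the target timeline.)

Source frame index: (0×3600 + 9×60 + 40) × 24 + 2 = 13922.
Real time: 13922 / (24000/1001) = 6967961/12000 s.
Target frame: (6967961/12000) × (24) = 6967961/500 ≈ 13935.922 → 13936.

frame 13936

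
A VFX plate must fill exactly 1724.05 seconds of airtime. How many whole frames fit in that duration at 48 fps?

82754 frames

Frames = 1724.05 × 48 = 413772/5 ≈ 82754.4000.
Complete frames: 82754.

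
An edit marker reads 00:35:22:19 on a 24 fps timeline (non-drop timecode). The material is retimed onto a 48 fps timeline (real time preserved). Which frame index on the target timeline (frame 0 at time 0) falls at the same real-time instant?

frame 101894

Source frame index: (0×3600 + 35×60 + 22) × 24 + 19 = 50947.
Real time: 50947 / (24) = 50947/24 s.
Target frame: (50947/24) × (48) = 101894.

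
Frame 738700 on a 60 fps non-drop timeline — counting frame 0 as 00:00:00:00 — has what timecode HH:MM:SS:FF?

738700 ÷ 60 = 12311 full seconds, remainder 40 frames.
12311 s = 3 h 25 min 11 s.
Timecode: 03:25:11:40.

03:25:11:40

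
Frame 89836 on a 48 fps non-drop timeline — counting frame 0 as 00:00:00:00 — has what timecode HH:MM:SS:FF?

89836 ÷ 48 = 1871 full seconds, remainder 28 frames.
1871 s = 0 h 31 min 11 s.
Timecode: 00:31:11:28.

00:31:11:28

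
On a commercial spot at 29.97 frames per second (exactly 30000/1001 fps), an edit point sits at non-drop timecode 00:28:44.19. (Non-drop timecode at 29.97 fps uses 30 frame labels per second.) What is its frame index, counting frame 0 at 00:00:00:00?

Total seconds to the label: (0 × 3600 + 28 × 60 + 44) = 1724.
Frame index = 1724 × 30 + 19 = 51739.

frame 51739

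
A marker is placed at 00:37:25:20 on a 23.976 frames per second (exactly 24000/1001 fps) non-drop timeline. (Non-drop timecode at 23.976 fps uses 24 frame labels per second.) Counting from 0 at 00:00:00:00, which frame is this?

Total seconds to the label: (0 × 3600 + 37 × 60 + 25) = 2245.
Frame index = 2245 × 24 + 20 = 53900.

53900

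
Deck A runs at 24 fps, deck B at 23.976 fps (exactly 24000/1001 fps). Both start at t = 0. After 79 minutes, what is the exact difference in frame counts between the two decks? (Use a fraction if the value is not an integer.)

79 min = 4740 s.
A emits 24 × 4740 = 113760 frames; B emits 24000/1001 × 4740 = 113760000/1001.
Difference = 113760/1001 frames (≈ 113.6464); B is behind A.

113760/1001 frames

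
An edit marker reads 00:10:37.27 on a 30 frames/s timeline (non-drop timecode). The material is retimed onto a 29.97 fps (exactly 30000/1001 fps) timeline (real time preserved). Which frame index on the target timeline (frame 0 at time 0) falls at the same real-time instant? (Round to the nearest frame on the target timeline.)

frame 19118

Source frame index: (0×3600 + 10×60 + 37) × 30 + 27 = 19137.
Real time: 19137 / (30) = 6379/10 s.
Target frame: (6379/10) × (30000/1001) = 19137000/1001 ≈ 19117.882 → 19118.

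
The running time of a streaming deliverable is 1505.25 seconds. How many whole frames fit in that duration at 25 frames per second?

37631 frames

Frames = 1505.25 × 25 = 150525/4 ≈ 37631.2500.
Complete frames: 37631.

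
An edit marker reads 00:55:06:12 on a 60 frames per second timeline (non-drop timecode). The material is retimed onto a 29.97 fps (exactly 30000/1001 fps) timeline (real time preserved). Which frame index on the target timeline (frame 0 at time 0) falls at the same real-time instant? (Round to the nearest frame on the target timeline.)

frame 99087

Source frame index: (0×3600 + 55×60 + 6) × 60 + 12 = 198372.
Real time: 198372 / (60) = 16531/5 s.
Target frame: (16531/5) × (30000/1001) = 99186000/1001 ≈ 99086.913 → 99087.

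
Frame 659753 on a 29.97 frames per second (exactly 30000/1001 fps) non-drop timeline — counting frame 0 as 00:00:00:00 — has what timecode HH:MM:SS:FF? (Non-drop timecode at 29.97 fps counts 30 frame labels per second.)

659753 ÷ 30 = 21991 full seconds, remainder 23 frames.
21991 s = 6 h 6 min 31 s.
Timecode: 06:06:31:23.

06:06:31:23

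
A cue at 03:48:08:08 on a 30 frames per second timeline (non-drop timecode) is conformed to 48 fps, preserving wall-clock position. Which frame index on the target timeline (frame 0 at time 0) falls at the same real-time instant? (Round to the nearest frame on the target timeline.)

Source frame index: (3×3600 + 48×60 + 8) × 30 + 8 = 410648.
Real time: 410648 / (30) = 205324/15 s.
Target frame: (205324/15) × (48) = 3285184/5 ≈ 657036.800 → 657037.

frame 657037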